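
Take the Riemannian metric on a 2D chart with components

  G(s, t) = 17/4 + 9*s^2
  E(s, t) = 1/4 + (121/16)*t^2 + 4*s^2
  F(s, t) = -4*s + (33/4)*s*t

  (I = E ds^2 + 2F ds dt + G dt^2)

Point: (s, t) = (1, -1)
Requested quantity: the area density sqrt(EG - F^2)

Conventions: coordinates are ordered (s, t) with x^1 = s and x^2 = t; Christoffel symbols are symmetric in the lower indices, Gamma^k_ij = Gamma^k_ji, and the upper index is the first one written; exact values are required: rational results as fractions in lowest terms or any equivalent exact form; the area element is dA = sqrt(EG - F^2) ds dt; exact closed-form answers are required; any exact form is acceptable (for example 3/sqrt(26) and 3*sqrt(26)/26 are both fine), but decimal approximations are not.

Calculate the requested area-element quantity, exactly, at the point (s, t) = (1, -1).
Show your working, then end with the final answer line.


E = 189/16, F = -49/4, G = 53/4; EG - F^2 = 413/64

Answer: sqrt(EG - F^2) = sqrt(413)/8


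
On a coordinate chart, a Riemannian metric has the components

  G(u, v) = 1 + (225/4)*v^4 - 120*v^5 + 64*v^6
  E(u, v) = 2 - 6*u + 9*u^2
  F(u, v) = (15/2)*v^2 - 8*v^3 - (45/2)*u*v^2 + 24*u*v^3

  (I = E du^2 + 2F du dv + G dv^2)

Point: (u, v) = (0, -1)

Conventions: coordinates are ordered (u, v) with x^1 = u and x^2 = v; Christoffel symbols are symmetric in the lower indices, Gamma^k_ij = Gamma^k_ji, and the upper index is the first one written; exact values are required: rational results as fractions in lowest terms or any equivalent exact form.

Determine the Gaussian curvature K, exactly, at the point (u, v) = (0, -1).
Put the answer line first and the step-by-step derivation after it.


Answer: K = 208/104329

E = 2, F = 31/2, G = 965/4, EG - F^2 = 969/4 at the point
E_u = -6, E_v = 0, F_u = -93/2, F_v = -39, G_u = 0, G_v = -1209
E_vv = 0, F_uv = 117, G_uu = 0
By Brioschi, K is (det M1 - det M2) divided by (EG - F^2) squared.
M1 = [[-E_vv/2 + F_uv - G_uu/2, E_u/2, F_u - E_v/2], [F_v - G_u/2, E, F], [G_v/2, F, G]] = [[117, -3, -93/2], [-39, 2, 31/2], [-1209/2, 31/2, 965/4]]; det M1 = 117
M2 = [[0, E_v/2, G_u/2], [E_v/2, E, F], [G_u/2, F, G]] = [[0, 0, 0], [0, 2, 31/2], [0, 31/2, 965/4]]; det M2 = 0
det M1 - det M2 = 117; K = 117 / (969/4)^2 = 208/104329


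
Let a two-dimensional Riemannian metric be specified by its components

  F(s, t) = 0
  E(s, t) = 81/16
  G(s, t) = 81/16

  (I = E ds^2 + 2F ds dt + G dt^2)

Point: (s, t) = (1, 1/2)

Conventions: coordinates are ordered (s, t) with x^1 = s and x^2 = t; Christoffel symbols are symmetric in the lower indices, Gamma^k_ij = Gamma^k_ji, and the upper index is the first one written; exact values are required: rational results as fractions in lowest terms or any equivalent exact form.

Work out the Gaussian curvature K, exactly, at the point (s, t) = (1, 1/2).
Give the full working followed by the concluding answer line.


E = 81/16, F = 0, G = 81/16, EG - F^2 = 6561/256 at the point
E_s = 0, E_t = 0, F_s = 0, F_t = 0, G_s = 0, G_t = 0
E_tt = 0, F_st = 0, G_ss = 0
Using the Brioschi determinant formula for K from the metric derivatives:
M1 = [[-E_tt/2 + F_st - G_ss/2, E_s/2, F_s - E_t/2], [F_t - G_s/2, E, F], [G_t/2, F, G]] = [[0, 0, 0], [0, 81/16, 0], [0, 0, 81/16]]; det M1 = 0
M2 = [[0, E_t/2, G_s/2], [E_t/2, E, F], [G_s/2, F, G]] = [[0, 0, 0], [0, 81/16, 0], [0, 0, 81/16]]; det M2 = 0
det M1 - det M2 = 0; K = 0 / (6561/256)^2 = 0

Answer: K = 0


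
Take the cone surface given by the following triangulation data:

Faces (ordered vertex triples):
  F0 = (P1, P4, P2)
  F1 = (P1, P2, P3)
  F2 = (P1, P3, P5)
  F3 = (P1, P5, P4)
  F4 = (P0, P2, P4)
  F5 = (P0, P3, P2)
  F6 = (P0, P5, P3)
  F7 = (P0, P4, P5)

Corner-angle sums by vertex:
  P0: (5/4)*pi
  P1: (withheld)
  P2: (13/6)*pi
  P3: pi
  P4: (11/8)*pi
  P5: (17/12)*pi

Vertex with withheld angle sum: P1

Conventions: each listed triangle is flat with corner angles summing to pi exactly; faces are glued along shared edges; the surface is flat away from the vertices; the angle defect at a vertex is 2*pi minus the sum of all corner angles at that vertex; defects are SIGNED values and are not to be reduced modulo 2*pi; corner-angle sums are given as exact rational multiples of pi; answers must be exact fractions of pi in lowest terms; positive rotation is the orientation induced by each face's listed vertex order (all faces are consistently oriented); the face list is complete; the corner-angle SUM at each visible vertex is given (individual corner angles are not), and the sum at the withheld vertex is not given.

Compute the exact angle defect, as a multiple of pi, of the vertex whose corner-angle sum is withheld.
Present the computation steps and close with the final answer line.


V = 6, E = 12, F = 8; chi = V - E + F = 2
Gauss-Bonnet: total defect = 2*pi*chi = 4*pi; visible defects sum to (67/24)*pi

Answer: defect(P1) = (29/24)*pi


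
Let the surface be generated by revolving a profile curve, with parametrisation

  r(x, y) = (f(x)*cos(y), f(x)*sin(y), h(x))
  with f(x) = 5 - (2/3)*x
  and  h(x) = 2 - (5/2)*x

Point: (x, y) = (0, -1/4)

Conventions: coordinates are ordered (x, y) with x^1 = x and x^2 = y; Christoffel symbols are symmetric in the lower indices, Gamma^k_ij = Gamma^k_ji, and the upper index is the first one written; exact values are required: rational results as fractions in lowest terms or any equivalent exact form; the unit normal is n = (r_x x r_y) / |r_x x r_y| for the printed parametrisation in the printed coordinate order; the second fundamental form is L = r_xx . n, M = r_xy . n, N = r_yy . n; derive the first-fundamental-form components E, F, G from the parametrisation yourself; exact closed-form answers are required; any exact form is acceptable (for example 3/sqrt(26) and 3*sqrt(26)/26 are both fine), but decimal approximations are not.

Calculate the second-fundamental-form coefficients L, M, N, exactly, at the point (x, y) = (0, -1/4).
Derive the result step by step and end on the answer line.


f = 5, f' = -2/3, f'' = 0, h' = -5/2, h'' = 0
E = 241/36, F = 0, G = 25; answer radicand W^2 = 241/36
unnormalised second-form numerators: l = 0, m = 0, n = -25/2; L = l/sqrt(241/36), and similarly M = m/sqrt(W^2), N = n/sqrt(W^2)

Answer: L = 0, M = 0, N = -75*sqrt(241)/241


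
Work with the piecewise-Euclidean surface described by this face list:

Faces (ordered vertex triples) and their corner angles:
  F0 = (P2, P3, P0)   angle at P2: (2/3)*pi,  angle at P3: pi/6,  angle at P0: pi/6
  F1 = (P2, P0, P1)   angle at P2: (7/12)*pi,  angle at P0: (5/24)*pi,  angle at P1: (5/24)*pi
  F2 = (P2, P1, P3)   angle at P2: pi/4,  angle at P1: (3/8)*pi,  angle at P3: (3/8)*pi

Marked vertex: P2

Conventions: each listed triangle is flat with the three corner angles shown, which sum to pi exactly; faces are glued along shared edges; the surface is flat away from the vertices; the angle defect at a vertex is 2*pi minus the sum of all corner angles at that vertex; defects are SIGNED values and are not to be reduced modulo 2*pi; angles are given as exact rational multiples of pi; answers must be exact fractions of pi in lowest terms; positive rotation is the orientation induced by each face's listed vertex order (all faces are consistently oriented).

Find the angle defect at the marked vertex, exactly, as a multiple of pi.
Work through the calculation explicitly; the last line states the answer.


Sum of corner angles at P2: (3/2)*pi
defect = 2*pi - (3/2)*pi

Answer: defect(P2) = pi/2


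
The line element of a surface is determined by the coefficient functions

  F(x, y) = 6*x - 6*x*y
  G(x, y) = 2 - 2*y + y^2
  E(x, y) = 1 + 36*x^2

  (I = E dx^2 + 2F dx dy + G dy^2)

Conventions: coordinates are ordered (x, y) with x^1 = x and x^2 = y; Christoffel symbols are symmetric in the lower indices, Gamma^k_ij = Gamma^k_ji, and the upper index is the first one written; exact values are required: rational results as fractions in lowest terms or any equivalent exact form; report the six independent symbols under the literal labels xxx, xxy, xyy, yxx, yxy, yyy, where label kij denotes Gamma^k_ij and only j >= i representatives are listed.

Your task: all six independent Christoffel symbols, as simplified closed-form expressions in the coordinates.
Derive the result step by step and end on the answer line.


E = 1 + 36*x^2; F = 6*x - 6*x*y; G = 2 - 2*y + y^2
Gamma^k_ij = (1/2) g^{kl} (d_i g_jl + d_j g_il - d_l g_ij), with g^inv = (1/(EG-F^2)) [[G, -F], [-F, E]]
first partials: E_x = 72*x, E_y = 0, F_x = 6 - 6*y, F_y = -6*x, G_x = 0, G_y = -2 + 2*y
D = EG - F^2 = 2 - 2*y + y^2 + 36*x^2
expanded: Gamma^x_xx = (G E_x - 2F F_x + F E_y)/(2D), Gamma^x_xy = (G E_y - F G_x)/(2D), Gamma^x_yy = (2G F_y - G G_x - F G_y)/(2D), Gamma^y_xx = (2E F_x - E E_y - F E_x)/(2D), Gamma^y_xy = (E G_x - F E_y)/(2D), Gamma^y_yy = (E G_y - 2F F_y + F G_x)/(2D); substitute and cancel common factors

Answer: Gamma_xxx = 36*x/(36*x^2 + y^2 - 2*y + 2), Gamma_xxy = 0, Gamma_xyy = -6*x/(36*x^2 + y^2 - 2*y + 2), Gamma_yxx = (6 - 6*y)/(36*x^2 + y^2 - 2*y + 2), Gamma_yxy = 0, Gamma_yyy = (y - 1)/(36*x^2 + y^2 - 2*y + 2)


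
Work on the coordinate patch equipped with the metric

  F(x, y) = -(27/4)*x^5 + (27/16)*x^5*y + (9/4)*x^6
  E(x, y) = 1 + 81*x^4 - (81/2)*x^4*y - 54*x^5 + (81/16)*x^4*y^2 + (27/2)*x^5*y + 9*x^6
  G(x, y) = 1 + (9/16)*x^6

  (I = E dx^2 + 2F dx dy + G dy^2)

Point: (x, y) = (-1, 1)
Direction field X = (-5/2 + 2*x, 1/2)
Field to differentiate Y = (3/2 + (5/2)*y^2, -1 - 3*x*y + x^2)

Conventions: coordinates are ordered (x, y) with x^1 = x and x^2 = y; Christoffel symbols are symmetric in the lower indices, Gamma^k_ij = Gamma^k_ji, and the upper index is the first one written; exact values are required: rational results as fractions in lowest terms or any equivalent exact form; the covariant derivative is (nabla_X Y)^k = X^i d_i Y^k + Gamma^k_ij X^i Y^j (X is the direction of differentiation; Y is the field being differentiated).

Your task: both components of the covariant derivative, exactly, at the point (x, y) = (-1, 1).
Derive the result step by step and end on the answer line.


E = 1537/16, F = 117/16, G = 25/16 at the point
E_x = -1755/4, E_y = -351/8, F_x = -621/16, F_y = -27/16, G_x = -27/8, G_y = 0
EG - F^2 = 773/8;  g^inv = (8/773) * [[25/16, -117/16], [-117/16, 1537/16]]
first-kind symbols [ij,l] = (1/2)(d_i g_jl + d_j g_il - d_l g_ij): [xx,x] = E_x/2 = -1755/8, [xx,y] = F_x - E_y/2 = -135/8, [xy,x] = E_y/2 = -351/16, [xy,y] = G_x/2 = -27/16, [yy,x] = F_y - G_x/2 = 0, [yy,y] = G_y/2 = 0
Gamma^x_ij = (G*[ij,x] - F*[ij,y])/(EG - F^2), Gamma^y_ij = (E*[ij,y] - F*[ij,x])/(EG - F^2)
Gamma_xxx = -1755/773, Gamma_xxy = -351/1546, Gamma_xyy = 0, Gamma_yxx = -135/773, Gamma_yxy = -27/1546, Gamma_yyy = 0
X = (-9/2, 1/2), Y = (4, 3) at the point

Answer: (nabla_X Y)^x = 142163/3092, (nabla_X Y)^y = 84549/3092


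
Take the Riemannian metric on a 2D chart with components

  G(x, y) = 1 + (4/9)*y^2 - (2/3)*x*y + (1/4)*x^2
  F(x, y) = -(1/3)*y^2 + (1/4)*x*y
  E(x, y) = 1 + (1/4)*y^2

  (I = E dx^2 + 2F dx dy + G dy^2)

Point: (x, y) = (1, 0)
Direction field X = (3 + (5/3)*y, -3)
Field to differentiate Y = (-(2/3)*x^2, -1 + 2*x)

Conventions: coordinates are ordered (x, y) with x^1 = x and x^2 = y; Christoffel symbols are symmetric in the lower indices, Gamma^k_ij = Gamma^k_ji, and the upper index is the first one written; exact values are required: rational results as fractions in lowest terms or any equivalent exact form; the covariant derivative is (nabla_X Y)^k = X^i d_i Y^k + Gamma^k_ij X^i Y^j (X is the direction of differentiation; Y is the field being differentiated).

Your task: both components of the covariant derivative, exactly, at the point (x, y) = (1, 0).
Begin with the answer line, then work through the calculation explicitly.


Answer: (nabla_X Y)^x = -4, (nabla_X Y)^y = 39/5

E = 1, F = 0, G = 5/4 at the point
E_x = 0, E_y = 0, F_x = 0, F_y = 1/4, G_x = 1/2, G_y = -2/3
EG - F^2 = 5/4;  g^inv = (4/5) * [[5/4, 0], [0, 1]]
first-kind symbols [ij,l] = (1/2)(d_i g_jl + d_j g_il - d_l g_ij): [xx,x] = E_x/2 = 0, [xx,y] = F_x - E_y/2 = 0, [xy,x] = E_y/2 = 0, [xy,y] = G_x/2 = 1/4, [yy,x] = F_y - G_x/2 = 0, [yy,y] = G_y/2 = -1/3
Gamma^x_ij = (G*[ij,x] - F*[ij,y])/(EG - F^2), Gamma^y_ij = (E*[ij,y] - F*[ij,x])/(EG - F^2)
Gamma_xxx = 0, Gamma_xxy = 0, Gamma_xyy = 0, Gamma_yxx = 0, Gamma_yxy = 1/5, Gamma_yyy = -4/15
X = (3, -3), Y = (-2/3, 1) at the point


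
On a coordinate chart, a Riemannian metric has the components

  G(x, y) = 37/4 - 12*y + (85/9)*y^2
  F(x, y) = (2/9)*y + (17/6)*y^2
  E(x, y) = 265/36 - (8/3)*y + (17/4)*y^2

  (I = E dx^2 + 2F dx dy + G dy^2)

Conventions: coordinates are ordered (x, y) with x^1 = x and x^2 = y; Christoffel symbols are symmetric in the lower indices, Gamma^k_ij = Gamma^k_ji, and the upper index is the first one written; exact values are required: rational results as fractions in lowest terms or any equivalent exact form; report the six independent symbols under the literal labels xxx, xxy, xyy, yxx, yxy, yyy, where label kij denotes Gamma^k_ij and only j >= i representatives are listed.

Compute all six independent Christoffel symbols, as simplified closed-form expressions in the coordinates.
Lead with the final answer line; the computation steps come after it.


Answer: Gamma_xxx = (5202*y^3 - 1224*y^2 - 128*y)/(13872*y^4 - 33456*y^3 + 60819*y^2 - 48816*y + 29415), Gamma_xxy = (17340*y^3 - 27472*y^2 + 23895*y - 5328)/(13872*y^4 - 33456*y^3 + 60819*y^2 - 48816*y + 29415), Gamma_xyy = (11560*y^3 - 22032*y^2 + 22068*y + 888)/(13872*y^4 - 33456*y^3 + 60819*y^2 - 48816*y + 29415), Gamma_yxx = (-7803*y^3 + 7344*y^2 - 15051*y + 4240)/(13872*y^4 - 33456*y^3 + 60819*y^2 - 48816*y + 29415), Gamma_yxy = (-5202*y^3 + 1224*y^2 + 128*y)/(13872*y^4 - 33456*y^3 + 60819*y^2 - 48816*y + 29415), Gamma_yyy = (10404*y^3 - 22712*y^2 + 36924*y - 19080)/(13872*y^4 - 33456*y^3 + 60819*y^2 - 48816*y + 29415)

E = 265/36 - (8/3)*y + (17/4)*y^2; F = (2/9)*y + (17/6)*y^2; G = 37/4 - 12*y + (85/9)*y^2
Gamma^k_ij = (1/2) g^{kl} (d_i g_jl + d_j g_il - d_l g_ij), with g^inv = (1/(EG-F^2)) [[G, -F], [-F, E]]
first partials: E_x = 0, E_y = -8/3 + (17/2)*y, F_x = 0, F_y = 2/9 + (17/3)*y, G_x = 0, G_y = -12 + (170/9)*y
D = EG - F^2 = 9805/144 - 113*y + (20273/144)*y^2 - (697/9)*y^3 + (289/9)*y^4
expanded: Gamma^x_xx = (G E_x - 2F F_x + F E_y)/(2D), Gamma^x_xy = (G E_y - F G_x)/(2D), Gamma^x_yy = (2G F_y - G G_x - F G_y)/(2D), Gamma^y_xx = (2E F_x - E E_y - F E_x)/(2D), Gamma^y_xy = (E G_x - F E_y)/(2D), Gamma^y_yy = (E G_y - 2F F_y + F G_x)/(2D); substitute and cancel common factors


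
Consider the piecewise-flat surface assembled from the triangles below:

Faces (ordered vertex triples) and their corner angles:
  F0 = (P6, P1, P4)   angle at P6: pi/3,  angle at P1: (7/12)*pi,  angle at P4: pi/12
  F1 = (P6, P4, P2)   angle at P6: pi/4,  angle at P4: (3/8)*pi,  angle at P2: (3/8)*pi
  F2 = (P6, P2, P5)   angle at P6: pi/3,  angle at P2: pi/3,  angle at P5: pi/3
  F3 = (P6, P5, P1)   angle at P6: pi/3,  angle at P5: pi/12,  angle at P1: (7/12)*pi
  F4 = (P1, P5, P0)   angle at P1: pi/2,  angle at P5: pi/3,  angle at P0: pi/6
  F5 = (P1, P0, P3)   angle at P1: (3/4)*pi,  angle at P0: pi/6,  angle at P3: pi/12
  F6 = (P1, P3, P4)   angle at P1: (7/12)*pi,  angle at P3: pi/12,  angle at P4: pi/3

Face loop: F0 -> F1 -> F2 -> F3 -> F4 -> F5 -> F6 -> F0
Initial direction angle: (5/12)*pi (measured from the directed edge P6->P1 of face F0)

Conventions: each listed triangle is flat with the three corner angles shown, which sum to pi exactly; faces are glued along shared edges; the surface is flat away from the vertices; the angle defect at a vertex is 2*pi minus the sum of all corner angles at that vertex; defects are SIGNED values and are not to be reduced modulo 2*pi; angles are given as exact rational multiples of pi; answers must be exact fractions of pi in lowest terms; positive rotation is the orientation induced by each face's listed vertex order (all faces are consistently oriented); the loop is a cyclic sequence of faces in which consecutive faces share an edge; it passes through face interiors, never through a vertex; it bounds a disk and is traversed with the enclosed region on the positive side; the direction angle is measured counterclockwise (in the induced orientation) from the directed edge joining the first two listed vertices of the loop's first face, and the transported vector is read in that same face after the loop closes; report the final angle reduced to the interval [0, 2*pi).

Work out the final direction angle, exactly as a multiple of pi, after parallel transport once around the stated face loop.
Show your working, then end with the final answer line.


enclosed vertex P1: corner angles sum to 3*pi, defect = 2*pi - 3*pi = -pi
enclosed vertex P6: corner angles sum to (5/4)*pi, defect = 2*pi - (5/4)*pi = (3/4)*pi
by Gauss-Bonnet the loop rotates the vector by the enclosed defect sum (positive orientation, mod 2*pi)
final angle = (5/12)*pi - pi/4 = pi/6 (mod 2*pi)

Answer: final direction angle = pi/6


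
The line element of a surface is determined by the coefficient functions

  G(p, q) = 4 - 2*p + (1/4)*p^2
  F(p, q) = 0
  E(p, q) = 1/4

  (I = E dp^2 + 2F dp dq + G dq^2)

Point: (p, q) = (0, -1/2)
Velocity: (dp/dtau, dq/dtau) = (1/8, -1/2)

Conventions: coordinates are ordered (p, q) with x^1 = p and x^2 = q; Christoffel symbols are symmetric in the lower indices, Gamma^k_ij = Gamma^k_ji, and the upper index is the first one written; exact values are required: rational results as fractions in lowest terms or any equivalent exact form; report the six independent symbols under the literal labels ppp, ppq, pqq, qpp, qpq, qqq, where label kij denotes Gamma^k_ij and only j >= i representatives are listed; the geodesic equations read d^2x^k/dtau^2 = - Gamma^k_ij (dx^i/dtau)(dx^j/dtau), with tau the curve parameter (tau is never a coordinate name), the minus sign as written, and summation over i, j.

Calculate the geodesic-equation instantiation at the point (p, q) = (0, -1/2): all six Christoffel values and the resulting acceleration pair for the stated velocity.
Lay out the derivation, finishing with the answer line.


E = 1/4, F = 0, G = 4 at the point
E_p = 0, E_q = 0, F_p = 0, F_q = 0, G_p = -2, G_q = 0
EG - F^2 = 1;  g^inv = (1) * [[4, 0], [0, 1/4]]
first-kind symbols [ij,l] = (1/2)(d_i g_jl + d_j g_il - d_l g_ij): [pp,p] = E_p/2 = 0, [pp,q] = F_p - E_q/2 = 0, [pq,p] = E_q/2 = 0, [pq,q] = G_p/2 = -1, [qq,p] = F_q - G_p/2 = 1, [qq,q] = G_q/2 = 0
Gamma^p_ij = (G*[ij,p] - F*[ij,q])/(EG - F^2), Gamma^q_ij = (E*[ij,q] - F*[ij,p])/(EG - F^2)
Gamma_ppp = 0, Gamma_ppq = 0, Gamma_pqq = 4, Gamma_qpp = 0, Gamma_qpq = -1/4, Gamma_qqq = 0
d^2p/dtau^2 = -(Gamma_ppp*(1/8)^2 + 2*Gamma_ppq*(1/8)*(-1/2) + Gamma_pqq*(-1/2)^2) = -1
d^2q/dtau^2 = -(Gamma_qpp*(1/8)^2 + 2*Gamma_qpq*(1/8)*(-1/2) + Gamma_qqq*(-1/2)^2) = -1/32

Answer: Gamma_ppp = 0, Gamma_ppq = 0, Gamma_pqq = 4, Gamma_qpp = 0, Gamma_qpq = -1/4, Gamma_qqq = 0; accelerations (d^2p/dtau^2, d^2q/dtau^2) = (-1, -1/32)


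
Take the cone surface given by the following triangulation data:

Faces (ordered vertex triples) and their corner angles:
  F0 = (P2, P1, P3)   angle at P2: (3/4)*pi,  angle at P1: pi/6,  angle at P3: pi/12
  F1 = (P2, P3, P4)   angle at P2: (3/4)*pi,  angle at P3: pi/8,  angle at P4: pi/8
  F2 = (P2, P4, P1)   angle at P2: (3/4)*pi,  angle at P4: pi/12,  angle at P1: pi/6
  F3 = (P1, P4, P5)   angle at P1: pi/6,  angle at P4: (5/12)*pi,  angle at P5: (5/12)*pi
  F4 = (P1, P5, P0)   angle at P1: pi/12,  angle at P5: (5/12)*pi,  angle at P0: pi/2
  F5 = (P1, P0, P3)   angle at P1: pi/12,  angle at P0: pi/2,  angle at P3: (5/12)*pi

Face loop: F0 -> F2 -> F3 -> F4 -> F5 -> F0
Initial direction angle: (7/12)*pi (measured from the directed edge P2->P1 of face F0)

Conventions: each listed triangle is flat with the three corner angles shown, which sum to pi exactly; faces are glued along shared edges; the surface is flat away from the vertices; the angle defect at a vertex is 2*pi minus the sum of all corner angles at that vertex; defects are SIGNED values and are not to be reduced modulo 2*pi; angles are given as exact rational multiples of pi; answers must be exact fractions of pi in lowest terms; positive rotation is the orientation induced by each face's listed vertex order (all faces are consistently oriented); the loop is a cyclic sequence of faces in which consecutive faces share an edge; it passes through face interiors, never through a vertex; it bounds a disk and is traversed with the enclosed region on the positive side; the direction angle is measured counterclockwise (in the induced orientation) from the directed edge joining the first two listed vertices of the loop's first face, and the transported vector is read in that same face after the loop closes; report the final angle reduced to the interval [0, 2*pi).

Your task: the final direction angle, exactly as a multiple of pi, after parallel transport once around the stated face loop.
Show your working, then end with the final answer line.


enclosed vertex P1: corner angles sum to (2/3)*pi, defect = 2*pi - (2/3)*pi = (4/3)*pi
by Gauss-Bonnet the loop rotates the vector by the enclosed defect sum (positive orientation, mod 2*pi)
final angle = (7/12)*pi + (4/3)*pi = (23/12)*pi (mod 2*pi)

Answer: final direction angle = (23/12)*pi


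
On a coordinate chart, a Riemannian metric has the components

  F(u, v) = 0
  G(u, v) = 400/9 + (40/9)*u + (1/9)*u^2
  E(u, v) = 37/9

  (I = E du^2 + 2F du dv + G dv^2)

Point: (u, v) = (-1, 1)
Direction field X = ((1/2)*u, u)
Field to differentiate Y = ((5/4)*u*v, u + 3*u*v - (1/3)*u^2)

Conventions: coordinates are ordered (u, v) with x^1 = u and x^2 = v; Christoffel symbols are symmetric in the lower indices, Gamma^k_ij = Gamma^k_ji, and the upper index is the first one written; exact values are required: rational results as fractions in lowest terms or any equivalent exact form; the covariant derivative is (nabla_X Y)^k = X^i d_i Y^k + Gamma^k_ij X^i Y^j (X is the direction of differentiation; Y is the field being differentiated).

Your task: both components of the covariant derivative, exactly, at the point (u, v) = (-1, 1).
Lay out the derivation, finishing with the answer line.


E = 37/9, F = 0, G = 361/9 at the point
E_u = 0, E_v = 0, F_u = 0, F_v = 0, G_u = 38/9, G_v = 0
EG - F^2 = 13357/81;  g^inv = (81/13357) * [[361/9, 0], [0, 37/9]]
first-kind symbols [ij,l] = (1/2)(d_i g_jl + d_j g_il - d_l g_ij): [uu,u] = E_u/2 = 0, [uu,v] = F_u - E_v/2 = 0, [uv,u] = E_v/2 = 0, [uv,v] = G_u/2 = 19/9, [vv,u] = F_v - G_u/2 = -19/9, [vv,v] = G_v/2 = 0
Gamma^u_ij = (G*[ij,u] - F*[ij,v])/(EG - F^2), Gamma^v_ij = (E*[ij,v] - F*[ij,u])/(EG - F^2)
Gamma_uuu = 0, Gamma_uuv = 0, Gamma_uvv = -19/37, Gamma_vuu = 0, Gamma_vuv = 1/19, Gamma_vvv = 0
X = (-1/2, -1), Y = (-5/4, -13/3) at the point

Answer: (nabla_X Y)^u = -1421/888, (nabla_X Y)^v = 193/228


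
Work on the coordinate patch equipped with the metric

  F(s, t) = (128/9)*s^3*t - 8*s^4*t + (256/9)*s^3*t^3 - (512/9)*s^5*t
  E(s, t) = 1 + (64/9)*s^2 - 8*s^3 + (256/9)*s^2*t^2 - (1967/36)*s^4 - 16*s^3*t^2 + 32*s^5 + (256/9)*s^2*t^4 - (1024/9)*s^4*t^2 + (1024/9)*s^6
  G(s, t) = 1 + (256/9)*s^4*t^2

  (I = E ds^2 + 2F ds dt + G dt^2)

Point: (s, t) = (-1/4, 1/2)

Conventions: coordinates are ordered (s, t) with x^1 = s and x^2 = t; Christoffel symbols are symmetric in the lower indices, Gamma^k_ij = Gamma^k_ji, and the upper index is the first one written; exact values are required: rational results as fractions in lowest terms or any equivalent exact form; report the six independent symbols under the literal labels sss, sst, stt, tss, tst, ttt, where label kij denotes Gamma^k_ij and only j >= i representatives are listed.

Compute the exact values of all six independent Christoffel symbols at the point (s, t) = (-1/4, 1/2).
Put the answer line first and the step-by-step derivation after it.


Answer: Gamma_sss = -23496/17393, Gamma_sst = 11392/17393, Gamma_stt = -2848/17393, Gamma_tss = 4224/17393, Gamma_tst = -2048/17393, Gamma_ttt = 512/17393

E = 17137/9216, F = -89/576, G = 37/36 at the point
E_s = -979/192, E_t = 89/36, F_s = 61/36, F_t = -17/32, G_s = -4/9, G_t = 1/9
EG - F^2 = 17393/9216;  g^inv = (9216/17393) * [[37/36, 89/576], [89/576, 17137/9216]]
first-kind symbols [ij,l] = (1/2)(d_i g_jl + d_j g_il - d_l g_ij): [ss,s] = E_s/2 = -979/384, [ss,t] = F_s - E_t/2 = 11/24, [st,s] = E_t/2 = 89/72, [st,t] = G_s/2 = -2/9, [tt,s] = F_t - G_s/2 = -89/288, [tt,t] = G_t/2 = 1/18
Gamma^s_ij = (G*[ij,s] - F*[ij,t])/(EG - F^2), Gamma^t_ij = (E*[ij,t] - F*[ij,s])/(EG - F^2)


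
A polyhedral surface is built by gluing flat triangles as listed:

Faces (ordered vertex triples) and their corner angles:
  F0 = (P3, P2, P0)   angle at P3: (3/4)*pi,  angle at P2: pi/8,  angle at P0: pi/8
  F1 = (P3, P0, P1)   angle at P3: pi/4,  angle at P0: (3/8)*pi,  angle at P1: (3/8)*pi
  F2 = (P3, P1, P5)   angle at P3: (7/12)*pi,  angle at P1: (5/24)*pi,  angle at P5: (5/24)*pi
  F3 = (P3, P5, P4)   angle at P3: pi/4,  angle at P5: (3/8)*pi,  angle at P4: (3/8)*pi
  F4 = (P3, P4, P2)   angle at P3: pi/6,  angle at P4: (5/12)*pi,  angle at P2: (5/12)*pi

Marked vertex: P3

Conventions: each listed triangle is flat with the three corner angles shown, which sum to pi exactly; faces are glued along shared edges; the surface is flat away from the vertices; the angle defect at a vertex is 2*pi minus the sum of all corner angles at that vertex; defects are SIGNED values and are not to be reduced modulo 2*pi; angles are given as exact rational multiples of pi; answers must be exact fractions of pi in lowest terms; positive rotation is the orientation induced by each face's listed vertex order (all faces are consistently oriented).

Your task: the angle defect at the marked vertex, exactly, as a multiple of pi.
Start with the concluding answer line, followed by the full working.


Answer: defect(P3) = 0

Sum of corner angles at P3: 2*pi
defect = 2*pi - 2*pi


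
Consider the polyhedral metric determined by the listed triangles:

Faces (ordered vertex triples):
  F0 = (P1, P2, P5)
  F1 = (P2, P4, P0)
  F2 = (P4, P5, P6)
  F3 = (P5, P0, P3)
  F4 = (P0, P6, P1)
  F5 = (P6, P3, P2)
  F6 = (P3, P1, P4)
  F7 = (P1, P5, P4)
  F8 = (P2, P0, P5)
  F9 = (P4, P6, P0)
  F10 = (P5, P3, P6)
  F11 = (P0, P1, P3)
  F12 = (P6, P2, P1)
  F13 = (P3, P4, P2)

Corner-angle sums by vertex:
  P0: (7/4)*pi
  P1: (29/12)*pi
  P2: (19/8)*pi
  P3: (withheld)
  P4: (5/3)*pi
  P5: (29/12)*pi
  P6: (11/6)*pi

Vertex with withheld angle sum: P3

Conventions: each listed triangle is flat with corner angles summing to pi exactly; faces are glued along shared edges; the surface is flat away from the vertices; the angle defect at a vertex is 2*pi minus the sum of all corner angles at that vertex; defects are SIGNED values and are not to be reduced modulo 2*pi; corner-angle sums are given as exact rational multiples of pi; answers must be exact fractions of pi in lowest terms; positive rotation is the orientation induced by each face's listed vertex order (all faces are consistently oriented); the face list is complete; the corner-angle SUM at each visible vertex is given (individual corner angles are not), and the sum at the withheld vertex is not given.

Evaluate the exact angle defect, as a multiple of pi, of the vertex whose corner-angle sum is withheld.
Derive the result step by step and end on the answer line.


V = 7, E = 21, F = 14; chi = V - E + F = 0
Gauss-Bonnet: total defect = 2*pi*chi = 0; visible defects sum to (-11/24)*pi

Answer: defect(P3) = (11/24)*pi


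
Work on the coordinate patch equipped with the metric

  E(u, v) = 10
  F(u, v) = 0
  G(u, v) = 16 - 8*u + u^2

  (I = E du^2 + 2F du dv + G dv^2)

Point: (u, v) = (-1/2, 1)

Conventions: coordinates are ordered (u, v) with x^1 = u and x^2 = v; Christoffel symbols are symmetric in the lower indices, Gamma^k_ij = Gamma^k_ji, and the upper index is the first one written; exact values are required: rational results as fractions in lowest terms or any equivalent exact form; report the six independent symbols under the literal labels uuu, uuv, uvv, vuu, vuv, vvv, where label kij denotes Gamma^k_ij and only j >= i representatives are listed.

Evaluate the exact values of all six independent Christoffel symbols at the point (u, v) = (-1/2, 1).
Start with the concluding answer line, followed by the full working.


Answer: Gamma_uuu = 0, Gamma_uuv = 0, Gamma_uvv = 9/20, Gamma_vuu = 0, Gamma_vuv = -2/9, Gamma_vvv = 0

E = 10, F = 0, G = 81/4 at the point
E_u = 0, E_v = 0, F_u = 0, F_v = 0, G_u = -9, G_v = 0
EG - F^2 = 405/2;  g^inv = (2/405) * [[81/4, 0], [0, 10]]
first-kind symbols [ij,l] = (1/2)(d_i g_jl + d_j g_il - d_l g_ij): [uu,u] = E_u/2 = 0, [uu,v] = F_u - E_v/2 = 0, [uv,u] = E_v/2 = 0, [uv,v] = G_u/2 = -9/2, [vv,u] = F_v - G_u/2 = 9/2, [vv,v] = G_v/2 = 0
Gamma^u_ij = (G*[ij,u] - F*[ij,v])/(EG - F^2), Gamma^v_ij = (E*[ij,v] - F*[ij,u])/(EG - F^2)


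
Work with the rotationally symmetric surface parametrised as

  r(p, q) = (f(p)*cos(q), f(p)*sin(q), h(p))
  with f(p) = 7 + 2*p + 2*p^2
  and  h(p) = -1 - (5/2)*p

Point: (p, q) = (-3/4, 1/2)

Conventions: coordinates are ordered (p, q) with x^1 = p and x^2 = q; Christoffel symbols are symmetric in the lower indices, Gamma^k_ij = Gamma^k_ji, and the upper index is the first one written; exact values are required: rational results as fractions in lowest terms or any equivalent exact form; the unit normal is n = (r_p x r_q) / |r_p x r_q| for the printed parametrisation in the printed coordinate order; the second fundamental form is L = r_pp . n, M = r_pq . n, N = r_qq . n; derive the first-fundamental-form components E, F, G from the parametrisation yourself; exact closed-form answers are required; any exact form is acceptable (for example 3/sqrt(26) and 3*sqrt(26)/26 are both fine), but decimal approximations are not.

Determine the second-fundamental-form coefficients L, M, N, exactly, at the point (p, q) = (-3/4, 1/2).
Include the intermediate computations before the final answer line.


f = 53/8, f' = -1, f'' = 4, h' = -5/2, h'' = 0
E = 29/4, F = 0, G = 2809/64; answer radicand W^2 = 29/4
unnormalised second-form numerators: l = 10, m = 0, n = -265/16; L = l/sqrt(29/4), and similarly M = m/sqrt(W^2), N = n/sqrt(W^2)

Answer: L = 20*sqrt(29)/29, M = 0, N = -265*sqrt(29)/232


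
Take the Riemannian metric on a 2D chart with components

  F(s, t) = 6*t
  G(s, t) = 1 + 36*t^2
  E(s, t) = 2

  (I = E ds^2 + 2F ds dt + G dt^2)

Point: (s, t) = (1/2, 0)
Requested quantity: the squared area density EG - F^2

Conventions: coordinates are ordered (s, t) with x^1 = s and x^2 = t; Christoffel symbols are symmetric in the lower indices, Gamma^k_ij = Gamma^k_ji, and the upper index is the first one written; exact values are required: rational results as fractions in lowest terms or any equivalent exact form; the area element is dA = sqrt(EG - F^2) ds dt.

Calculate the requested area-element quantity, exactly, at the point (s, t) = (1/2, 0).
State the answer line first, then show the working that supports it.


Answer: EG - F^2 = 2

E = 2, F = 0, G = 1; EG - F^2 = 2


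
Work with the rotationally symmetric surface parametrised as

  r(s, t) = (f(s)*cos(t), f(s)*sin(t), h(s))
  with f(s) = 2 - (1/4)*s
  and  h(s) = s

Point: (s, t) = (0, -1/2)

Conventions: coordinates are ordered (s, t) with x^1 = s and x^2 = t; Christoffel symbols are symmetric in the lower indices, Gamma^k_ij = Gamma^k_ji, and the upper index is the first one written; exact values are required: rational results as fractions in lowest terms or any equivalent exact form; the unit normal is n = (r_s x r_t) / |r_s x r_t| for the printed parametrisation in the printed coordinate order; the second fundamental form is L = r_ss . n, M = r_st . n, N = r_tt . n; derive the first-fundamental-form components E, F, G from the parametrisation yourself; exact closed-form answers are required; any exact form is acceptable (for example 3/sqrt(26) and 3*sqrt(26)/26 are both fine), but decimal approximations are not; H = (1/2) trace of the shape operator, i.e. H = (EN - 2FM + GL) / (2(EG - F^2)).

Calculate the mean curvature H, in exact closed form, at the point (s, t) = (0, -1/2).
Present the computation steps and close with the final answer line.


f = 2, f' = -1/4, f'' = 0, h' = 1, h'' = 0
E = 17/16, F = 0, G = 4; answer radicand W^2 = 17/16
unnormalised second-form numerators: l = 0, m = 0, n = 2; L = l/sqrt(17/16), and similarly M = m/sqrt(W^2), N = n/sqrt(W^2)
H = (E*n - 2*F*m + G*l) / (2*(EG - F^2)*sqrt(W^2)); E*n - 2*F*m + G*l = 17/8, EG - F^2 = 17/4, so H = (1/4)/sqrt(17/16)

Answer: H = sqrt(17)/17


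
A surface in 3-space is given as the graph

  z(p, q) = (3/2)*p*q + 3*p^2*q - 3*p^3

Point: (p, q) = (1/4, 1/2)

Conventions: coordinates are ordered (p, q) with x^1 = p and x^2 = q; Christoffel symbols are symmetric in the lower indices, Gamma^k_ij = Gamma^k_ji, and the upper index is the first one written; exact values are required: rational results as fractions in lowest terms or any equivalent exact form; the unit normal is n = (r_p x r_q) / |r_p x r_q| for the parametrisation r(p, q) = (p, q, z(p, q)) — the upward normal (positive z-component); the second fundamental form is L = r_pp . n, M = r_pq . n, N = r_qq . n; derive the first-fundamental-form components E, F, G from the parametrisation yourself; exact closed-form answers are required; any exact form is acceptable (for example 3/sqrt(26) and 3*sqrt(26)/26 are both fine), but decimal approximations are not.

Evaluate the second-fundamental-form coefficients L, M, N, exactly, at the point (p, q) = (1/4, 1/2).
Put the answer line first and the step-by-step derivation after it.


Answer: L = -12*sqrt(562)/281, M = 24*sqrt(562)/281, N = 0

z_p = 15/16, z_q = 9/16, z_pp = -3/2, z_pq = 3, z_qq = 0
E = 481/256, F = 135/256, G = 337/256; answer radicand W^2 = 281/128
unnormalised second-form numerators: l = -3/2, m = 3, n = 0; L = l/sqrt(281/128), and similarly M = m/sqrt(W^2), N = n/sqrt(W^2)


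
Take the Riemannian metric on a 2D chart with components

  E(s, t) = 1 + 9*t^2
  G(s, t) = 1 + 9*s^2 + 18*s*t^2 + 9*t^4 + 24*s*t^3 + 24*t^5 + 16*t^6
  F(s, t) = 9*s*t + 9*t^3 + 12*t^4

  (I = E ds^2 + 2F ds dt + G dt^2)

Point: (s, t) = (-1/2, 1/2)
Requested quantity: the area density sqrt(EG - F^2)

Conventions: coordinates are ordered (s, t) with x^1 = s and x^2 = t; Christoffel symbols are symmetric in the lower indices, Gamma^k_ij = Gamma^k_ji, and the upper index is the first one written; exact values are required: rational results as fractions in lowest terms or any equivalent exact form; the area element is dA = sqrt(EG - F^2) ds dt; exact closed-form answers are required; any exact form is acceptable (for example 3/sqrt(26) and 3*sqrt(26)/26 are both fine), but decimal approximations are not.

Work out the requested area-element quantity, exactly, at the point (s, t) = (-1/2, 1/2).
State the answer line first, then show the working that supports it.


Answer: sqrt(EG - F^2) = sqrt(53)/4

E = 13/4, F = -3/8, G = 17/16; EG - F^2 = 53/16


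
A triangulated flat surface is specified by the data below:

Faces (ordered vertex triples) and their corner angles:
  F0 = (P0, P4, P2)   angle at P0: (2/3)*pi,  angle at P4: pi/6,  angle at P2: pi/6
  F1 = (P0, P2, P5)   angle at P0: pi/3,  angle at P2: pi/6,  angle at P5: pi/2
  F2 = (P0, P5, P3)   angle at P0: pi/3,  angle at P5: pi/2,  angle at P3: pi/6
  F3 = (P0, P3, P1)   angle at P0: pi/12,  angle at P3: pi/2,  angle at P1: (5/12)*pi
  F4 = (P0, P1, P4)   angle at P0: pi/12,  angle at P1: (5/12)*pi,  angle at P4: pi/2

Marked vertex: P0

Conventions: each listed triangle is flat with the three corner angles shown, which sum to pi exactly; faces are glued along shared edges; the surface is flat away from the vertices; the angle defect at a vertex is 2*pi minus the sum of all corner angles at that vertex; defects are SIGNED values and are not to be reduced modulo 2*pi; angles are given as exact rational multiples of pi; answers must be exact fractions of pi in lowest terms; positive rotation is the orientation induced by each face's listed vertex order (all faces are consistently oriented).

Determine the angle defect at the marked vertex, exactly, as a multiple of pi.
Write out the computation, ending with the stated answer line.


Sum of corner angles at P0: (3/2)*pi
defect = 2*pi - (3/2)*pi

Answer: defect(P0) = pi/2


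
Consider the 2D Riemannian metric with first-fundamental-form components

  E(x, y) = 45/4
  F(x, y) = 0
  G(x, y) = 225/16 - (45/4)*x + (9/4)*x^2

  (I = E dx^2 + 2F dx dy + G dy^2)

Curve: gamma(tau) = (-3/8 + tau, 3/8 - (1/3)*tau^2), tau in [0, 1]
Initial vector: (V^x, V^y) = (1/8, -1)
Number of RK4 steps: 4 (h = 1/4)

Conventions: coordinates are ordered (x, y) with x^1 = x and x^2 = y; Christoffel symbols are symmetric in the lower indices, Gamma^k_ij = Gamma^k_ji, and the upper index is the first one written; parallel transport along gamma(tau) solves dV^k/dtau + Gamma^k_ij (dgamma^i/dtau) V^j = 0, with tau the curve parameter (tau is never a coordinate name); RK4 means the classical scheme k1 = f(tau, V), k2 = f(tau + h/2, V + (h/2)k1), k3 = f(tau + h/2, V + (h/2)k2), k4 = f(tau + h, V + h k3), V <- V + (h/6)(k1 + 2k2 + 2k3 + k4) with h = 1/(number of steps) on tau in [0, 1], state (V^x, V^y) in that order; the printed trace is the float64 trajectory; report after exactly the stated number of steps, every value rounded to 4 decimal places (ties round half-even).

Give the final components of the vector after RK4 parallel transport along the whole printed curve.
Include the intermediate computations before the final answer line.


gamma'(tau) = (1, -(2/3)*tau); f(tau, V)^k = -Gamma^k_ij(gamma(tau)) gamma'^i(tau) V^j; h = 1/4; intermediate values shown to 6 dp
curve data and Christoffel symbols at the stage parameters:
  tau = 0.000000: gamma = (-0.375000, 0.375000), gamma' = (1.000000, 0.000000); Gamma_xxx = 0.000000, Gamma_xxy = 0.000000, Gamma_xyy = 0.575000, Gamma_yxx = 0.000000, Gamma_yxy = -0.347826, Gamma_yyy = 0.000000
  tau = 0.125000: gamma = (-0.250000, 0.369792), gamma' = (1.000000, -0.083333); Gamma_xxx = 0.000000, Gamma_xxy = 0.000000, Gamma_xyy = 0.550000, Gamma_yxx = 0.000000, Gamma_yxy = -0.363636, Gamma_yyy = 0.000000
  tau = 0.250000: gamma = (-0.125000, 0.354167), gamma' = (1.000000, -0.166667); Gamma_xxx = 0.000000, Gamma_xxy = 0.000000, Gamma_xyy = 0.525000, Gamma_yxx = 0.000000, Gamma_yxy = -0.380952, Gamma_yyy = 0.000000
  tau = 0.375000: gamma = (0.000000, 0.328125), gamma' = (1.000000, -0.250000); Gamma_xxx = 0.000000, Gamma_xxy = 0.000000, Gamma_xyy = 0.500000, Gamma_yxx = 0.000000, Gamma_yxy = -0.400000, Gamma_yyy = 0.000000
  tau = 0.500000: gamma = (0.125000, 0.291667), gamma' = (1.000000, -0.333333); Gamma_xxx = 0.000000, Gamma_xxy = 0.000000, Gamma_xyy = 0.475000, Gamma_yxx = 0.000000, Gamma_yxy = -0.421053, Gamma_yyy = 0.000000
  tau = 0.625000: gamma = (0.250000, 0.244792), gamma' = (1.000000, -0.416667); Gamma_xxx = 0.000000, Gamma_xxy = 0.000000, Gamma_xyy = 0.450000, Gamma_yxx = 0.000000, Gamma_yxy = -0.444444, Gamma_yyy = 0.000000
  tau = 0.750000: gamma = (0.375000, 0.187500), gamma' = (1.000000, -0.500000); Gamma_xxx = 0.000000, Gamma_xxy = 0.000000, Gamma_xyy = 0.425000, Gamma_yxx = 0.000000, Gamma_yxy = -0.470588, Gamma_yyy = 0.000000
  tau = 0.875000: gamma = (0.500000, 0.119792), gamma' = (1.000000, -0.583333); Gamma_xxx = 0.000000, Gamma_xxy = 0.000000, Gamma_xyy = 0.400000, Gamma_yxx = 0.000000, Gamma_yxy = -0.500000, Gamma_yyy = 0.000000
  tau = 1.000000: gamma = (0.625000, 0.041667), gamma' = (1.000000, -0.666667); Gamma_xxx = 0.000000, Gamma_xxy = 0.000000, Gamma_xyy = 0.375000, Gamma_yxx = 0.000000, Gamma_yxy = -0.533333, Gamma_yyy = 0.000000
step 0: V^x = 0.1250, V^y = -1.0000
step 1: k1 = (0.000000, -0.347826), k2 = (-0.047826, -0.383235), k3 = (-0.048029, -0.384663), k4 = (-0.095914, -0.424761); V <- V + (h/6)(k1 + 2k2 + 2k3 + k4): V^x = 0.1130, V^y = -1.0962
step 2: k1 = (-0.095916, -0.424769), k2 = (-0.143660, -0.469814), k3 = (-0.144364, -0.471470), k4 = (-0.192225, -0.521975); V <- V + (h/6)(k1 + 2k2 + 2k3 + k4): V^x = 0.0770, V^y = -1.2141
step 3: k1 = (-0.192228, -0.521996), k2 = (-0.239873, -0.578398), k3 = (-0.241194, -0.580428), k4 = (-0.288825, -0.643545); V <- V + (h/6)(k1 + 2k2 + 2k3 + k4): V^x = 0.0169, V^y = -1.3592
step 4: k1 = (-0.288831, -0.643596), k2 = (-0.335919, -0.714218), k3 = (-0.337979, -0.716915), k4 = (-0.384608, -0.796455); V <- V + (h/6)(k1 + 2k2 + 2k3 + k4): V^x = -0.0673, V^y = -1.5385

Answer: V^x = -0.0673, V^y = -1.5385
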